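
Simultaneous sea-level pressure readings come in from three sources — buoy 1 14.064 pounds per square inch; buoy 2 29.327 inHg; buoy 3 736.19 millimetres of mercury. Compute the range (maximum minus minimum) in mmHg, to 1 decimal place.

17.6 mmHg

buoy 1: 14.064 psi = 727.319 mmHg.
buoy 2: 29.327 inHg = 744.906 mmHg.
Spread: 744.906 − 727.319 = 17.6 mmHg.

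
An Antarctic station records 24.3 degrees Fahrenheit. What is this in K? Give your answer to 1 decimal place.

First to °C: -4.28 °C.
Then to K: 268.9 K.

268.9 K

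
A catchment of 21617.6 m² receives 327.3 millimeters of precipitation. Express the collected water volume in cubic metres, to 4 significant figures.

7075 cubic metres

1 mm over 1 m² is 1 L, so volume = 327.3 × 21617.6 = 7075440.5 L = 7075 m³.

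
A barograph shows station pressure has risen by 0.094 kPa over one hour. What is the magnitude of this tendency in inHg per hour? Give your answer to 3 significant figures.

0.0278 inHg per hour

0.094 kPa / 1 h × 0.2953 inHg/kPa = 0.0278 inHg/h.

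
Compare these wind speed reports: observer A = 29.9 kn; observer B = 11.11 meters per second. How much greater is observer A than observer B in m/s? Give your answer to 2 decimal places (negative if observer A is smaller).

observer A: 29.9 kt = 15.3819 m/s.
Difference: 15.3819 − 11.1100 = 4.27 m/s.

4.27 m/s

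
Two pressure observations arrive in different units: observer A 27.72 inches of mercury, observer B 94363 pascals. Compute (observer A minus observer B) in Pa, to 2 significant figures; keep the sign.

-490 Pa

observer A: 27.72 inHg = 93870.70 Pa.
Difference: 93870.70 − 94363.00 = -490 Pa.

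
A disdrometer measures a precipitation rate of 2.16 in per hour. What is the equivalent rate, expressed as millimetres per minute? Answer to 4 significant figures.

0.9144 mm/minute

2.16 in/hour × 25.4 mm/in × 0.0166667 hour/minute = 0.9144 mm/minute.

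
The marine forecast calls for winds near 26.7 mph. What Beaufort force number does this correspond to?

Beaufort force 6

26.7 mph = 11.9 m/s, which is Beaufort 6 (strong breeze, 10.8–13.8 m/s).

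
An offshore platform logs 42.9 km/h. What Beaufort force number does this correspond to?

Beaufort force 6

42.9 km/h = 11.9 m/s, which is Beaufort 6 (strong breeze, 10.8–13.8 m/s).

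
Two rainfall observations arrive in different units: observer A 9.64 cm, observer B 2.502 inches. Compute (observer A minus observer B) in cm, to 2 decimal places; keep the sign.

3.28 cm

observer B: 2.502 in = 6.3551 cm.
Difference: 9.6400 − 6.3551 = 3.28 cm.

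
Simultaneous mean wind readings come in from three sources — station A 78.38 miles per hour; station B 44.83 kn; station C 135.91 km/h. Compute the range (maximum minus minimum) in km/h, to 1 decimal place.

station A: 78.38 mph = 126.140 km/h.
station B: 44.83 kt = 83.025 km/h.
Spread: 135.910 − 83.025 = 52.9 km/h.

52.9 km/h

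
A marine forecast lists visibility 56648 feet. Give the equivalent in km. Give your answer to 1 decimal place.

1 ft = 0.0003048 km, so 56648 × 0.0003048 = 17.3 km.

17.3 km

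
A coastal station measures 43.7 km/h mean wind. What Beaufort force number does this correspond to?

43.7 km/h = 12.1 m/s, which is Beaufort 6 (strong breeze, 10.8–13.8 m/s).

Beaufort force 6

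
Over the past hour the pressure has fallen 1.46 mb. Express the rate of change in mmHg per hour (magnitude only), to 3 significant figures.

1.46 mb / 1 h × 0.750062 mmHg/mb = 1.10 mmHg/h.

1.10 mmHg per hour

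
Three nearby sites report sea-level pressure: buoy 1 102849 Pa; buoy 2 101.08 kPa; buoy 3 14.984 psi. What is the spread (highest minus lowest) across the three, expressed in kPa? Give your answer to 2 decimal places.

buoy 1: 102849 Pa = 102.8490 kPa.
buoy 3: 14.984 psi = 103.3110 kPa.
Spread: 103.3110 − 101.0800 = 2.23 kPa.

2.23 kPa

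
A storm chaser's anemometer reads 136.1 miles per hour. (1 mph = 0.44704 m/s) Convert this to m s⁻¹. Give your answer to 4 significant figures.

1 mph = 0.44704 m/s, so 136.1 × 0.44704 = 60.84 m/s.

60.84 m/s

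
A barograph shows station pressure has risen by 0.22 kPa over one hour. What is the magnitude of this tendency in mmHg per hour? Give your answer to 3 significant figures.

0.22 kPa / 1 h × 7.50062 mmHg/kPa = 1.65 mmHg/h.

1.65 mmHg per hour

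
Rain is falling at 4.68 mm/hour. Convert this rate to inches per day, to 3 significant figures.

4.42 in/day

4.68 mm/hour × 0.0393701 in/mm × 24 hour/day = 4.42 in/day.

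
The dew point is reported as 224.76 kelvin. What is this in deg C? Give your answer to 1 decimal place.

°C = 224.76 − 273.15 = -48.4 °C.

-48.4 °C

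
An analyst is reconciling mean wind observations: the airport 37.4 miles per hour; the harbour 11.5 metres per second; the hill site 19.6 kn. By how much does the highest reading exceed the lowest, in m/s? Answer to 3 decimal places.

6.636 m/s

the airport: 37.4 mph = 16.71930 m/s.
the hill site: 19.6 kt = 10.08311 m/s.
Spread: 16.71930 − 10.08311 = 6.636 m/s.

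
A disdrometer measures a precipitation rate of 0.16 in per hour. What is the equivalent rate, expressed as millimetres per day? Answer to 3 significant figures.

0.16 in/hour × 25.4 mm/in × 24 hour/day = 97.5 mm/day.

97.5 mm/day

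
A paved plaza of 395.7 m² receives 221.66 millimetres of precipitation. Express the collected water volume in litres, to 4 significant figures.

1 mm over 1 m² is 1 L, so volume = 221.66 × 395.7 = 87710.862 L ≈ 87710 L.

87710 litres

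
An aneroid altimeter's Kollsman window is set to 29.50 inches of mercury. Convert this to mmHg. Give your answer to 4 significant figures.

1 inHg = 25.4 mmHg, so 29.50 × 25.4 = 749.3 mmHg.

749.3 mmHg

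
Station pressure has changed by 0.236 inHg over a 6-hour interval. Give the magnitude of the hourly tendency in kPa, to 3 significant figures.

0.236 inHg / 6 h × 3.38639 kPa/inHg = 0.133 kPa/h.

0.133 kPa per hour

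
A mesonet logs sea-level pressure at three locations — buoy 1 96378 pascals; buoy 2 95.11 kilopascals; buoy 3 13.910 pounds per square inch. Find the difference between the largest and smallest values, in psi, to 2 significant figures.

buoy 1: 96378 Pa = 13.9784 psi.
buoy 2: 95.11 kPa = 13.7945 psi.
Spread: 13.9784 − 13.7945 = 0.18 psi.

0.18 psi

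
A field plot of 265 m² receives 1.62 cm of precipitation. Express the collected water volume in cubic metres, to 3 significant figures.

Depth: 1.62 cm × 10 = 16.2 mm.
1 mm over 1 m² is 1 L, so volume = 16.2 × 265 = 4293 L = 4.29 m³.

4.29 cubic metres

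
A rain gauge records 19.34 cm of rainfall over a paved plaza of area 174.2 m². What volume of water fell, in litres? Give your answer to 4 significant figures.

33690 litres

Depth: 19.34 cm × 10 = 193.4 mm.
1 mm over 1 m² is 1 L, so volume = 193.4 × 174.2 = 33690.28 L ≈ 33690 L.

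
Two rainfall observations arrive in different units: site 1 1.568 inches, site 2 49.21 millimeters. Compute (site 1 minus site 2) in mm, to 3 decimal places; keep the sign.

site 1: 1.568 in = 39.82720 mm.
Difference: 39.82720 − 49.21000 = -9.383 mm.

-9.383 mm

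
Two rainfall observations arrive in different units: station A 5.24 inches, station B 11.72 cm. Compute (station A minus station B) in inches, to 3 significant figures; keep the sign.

0.626 in

station B: 11.72 cm = 4.61417 in.
Difference: 5.24000 − 4.61417 = 0.626 in.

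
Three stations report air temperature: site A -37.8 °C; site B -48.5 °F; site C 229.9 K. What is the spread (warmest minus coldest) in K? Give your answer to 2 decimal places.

6.92 K

site B: -48.5 °F = -44.722 °C.
site C: 229.9 K = -43.250 °C.
Spread: (-37.800) − (-44.722) = 6.922 °C.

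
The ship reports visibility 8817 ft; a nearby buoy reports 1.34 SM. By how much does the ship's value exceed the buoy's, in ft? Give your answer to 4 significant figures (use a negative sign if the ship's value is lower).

the buoy: 1.34 SM = 7075.20 ft.
Difference: 8817.00 − 7075.20 = 1742 ft.

1742 ft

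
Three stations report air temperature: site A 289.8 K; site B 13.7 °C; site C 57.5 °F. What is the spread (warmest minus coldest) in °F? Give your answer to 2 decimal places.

5.31 °F

site A: 289.8 K = 16.650 °C.
site C: 57.5 °F = 14.167 °C.
Spread: 16.650 − 13.700 = 2.950 °C = 5.31 °F.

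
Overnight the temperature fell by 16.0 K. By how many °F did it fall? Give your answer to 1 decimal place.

28.8 °F

For a temperature change the 32° offset cancels: Δ°F = 16.0 × 1.8 = 28.8 °F.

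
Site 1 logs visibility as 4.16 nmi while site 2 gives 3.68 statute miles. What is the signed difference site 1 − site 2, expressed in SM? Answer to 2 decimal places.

site 1: 4.16 nmi = 4.7872 SM.
Difference: 4.7872 − 3.6800 = 1.11 SM.

1.11 SM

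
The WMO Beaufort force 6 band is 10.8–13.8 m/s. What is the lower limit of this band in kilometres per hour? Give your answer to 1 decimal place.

38.9 km/h

10.8–13.8 m/s × 3.6 = 38.9–49.7 km/h.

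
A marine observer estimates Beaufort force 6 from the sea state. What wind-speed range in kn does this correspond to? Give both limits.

22 to 27 kt

Beaufort 6 (strong breeze) spans 22–27 knots.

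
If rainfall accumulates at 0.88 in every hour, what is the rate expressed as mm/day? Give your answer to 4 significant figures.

536.4 mm/day

0.88 in/hour × 25.4 mm/in × 24 hour/day = 536.4 mm/day.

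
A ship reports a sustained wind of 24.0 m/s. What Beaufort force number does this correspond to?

Beaufort force 9

24.0 m/s lies in the Beaufort 9 band (strong gale, 20.8–24.4 m/s).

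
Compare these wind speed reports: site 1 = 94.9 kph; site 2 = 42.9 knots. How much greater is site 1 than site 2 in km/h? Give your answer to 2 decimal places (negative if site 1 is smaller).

site 2: 42.9 kt = 79.4508 km/h.
Difference: 94.9000 − 79.4508 = 15.45 km/h.

15.45 km/h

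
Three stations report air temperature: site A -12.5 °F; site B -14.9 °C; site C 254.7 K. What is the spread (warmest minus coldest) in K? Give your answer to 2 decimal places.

site A: -12.5 °F = -24.722 °C.
site C: 254.7 K = -18.450 °C.
Spread: (-14.900) − (-24.722) = 9.822 °C.

9.82 K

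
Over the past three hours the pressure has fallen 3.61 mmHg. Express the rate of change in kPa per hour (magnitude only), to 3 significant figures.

3.61 mmHg / 3 h × 0.133322 kPa/mmHg = 0.160 kPa/h.

0.160 kPa per hour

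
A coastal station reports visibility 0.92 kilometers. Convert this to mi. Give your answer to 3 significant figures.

1 km = 0.621371 SM, so 0.92 × 0.621371 = 0.572 SM.

0.572 SM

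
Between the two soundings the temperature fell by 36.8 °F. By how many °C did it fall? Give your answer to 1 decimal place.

20.4 °C

A change of 1 °C equals a change of 1.8 °F: Δ°C = 36.8 × 0.5556 = 20.4 °C.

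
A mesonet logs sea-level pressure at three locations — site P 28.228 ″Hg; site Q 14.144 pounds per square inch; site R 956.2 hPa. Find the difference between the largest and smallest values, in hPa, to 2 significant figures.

19 hPa

site P: 28.228 inHg = 955.91 hPa.
site Q: 14.144 psi = 975.19 hPa.
Spread: 975.19 − 955.91 = 19 hPa.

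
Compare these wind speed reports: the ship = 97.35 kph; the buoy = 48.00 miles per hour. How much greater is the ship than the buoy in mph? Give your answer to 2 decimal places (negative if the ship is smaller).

the ship: 97.35 km/h = 60.4905 mph.
Difference: 60.4905 − 48.0000 = 12.49 mph.

12.49 mph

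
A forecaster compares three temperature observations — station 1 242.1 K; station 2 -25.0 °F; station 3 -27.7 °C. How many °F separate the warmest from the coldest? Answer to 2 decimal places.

7.14 °F

station 1: 242.1 K = -31.050 °C.
station 2: -25.0 °F = -31.667 °C.
Spread: (-27.700) − (-31.667) = 3.967 °C = 7.14 °F.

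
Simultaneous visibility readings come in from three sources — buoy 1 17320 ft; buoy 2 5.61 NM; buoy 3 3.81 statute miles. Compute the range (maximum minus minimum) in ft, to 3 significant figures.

16800 ft

buoy 2: 5.61 nmi = 34087.01 ft.
buoy 3: 3.81 SM = 20116.80 ft.
Spread: 34087.01 − 17320.00 = 16800 ft.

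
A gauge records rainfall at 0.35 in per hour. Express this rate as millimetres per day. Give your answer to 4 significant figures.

0.35 in/hour × 25.4 mm/in × 24 hour/day = 213.4 mm/day.

213.4 mm/day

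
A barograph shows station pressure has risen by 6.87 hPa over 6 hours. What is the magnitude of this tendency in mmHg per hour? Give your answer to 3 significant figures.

6.87 hPa / 6 h × 0.750062 mmHg/hPa = 0.859 mmHg/h.

0.859 mmHg per hour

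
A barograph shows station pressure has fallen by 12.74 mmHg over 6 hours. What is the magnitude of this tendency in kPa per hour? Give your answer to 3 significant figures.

0.283 kPa per hour

12.74 mmHg / 6 h × 0.133322 kPa/mmHg = 0.283 kPa/h.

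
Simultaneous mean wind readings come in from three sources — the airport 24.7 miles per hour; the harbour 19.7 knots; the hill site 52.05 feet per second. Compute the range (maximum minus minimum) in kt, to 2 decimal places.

the airport: 24.7 mph = 21.4637 kt.
the hill site: 52.05 ft/s = 30.8388 kt.
Spread: 30.8388 − 19.7000 = 11.14 kt.

11.14 kt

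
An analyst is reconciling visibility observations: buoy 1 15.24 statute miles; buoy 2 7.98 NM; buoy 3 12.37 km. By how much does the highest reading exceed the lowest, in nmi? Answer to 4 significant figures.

6.564 nmi

buoy 1: 15.24 SM = 13.24320 nmi.
buoy 3: 12.37 km = 6.67927 nmi.
Spread: 13.24320 − 6.67927 = 6.564 nmi.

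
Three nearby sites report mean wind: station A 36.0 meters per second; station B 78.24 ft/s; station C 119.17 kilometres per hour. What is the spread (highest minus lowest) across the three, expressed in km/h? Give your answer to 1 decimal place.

station A: 36.0 m/s = 129.600 km/h.
station B: 78.24 ft/s = 85.851 km/h.
Spread: 129.600 − 85.851 = 43.7 km/h.

43.7 km/h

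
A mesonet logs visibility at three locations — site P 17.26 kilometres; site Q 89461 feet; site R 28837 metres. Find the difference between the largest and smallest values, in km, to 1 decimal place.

11.6 km

site Q: 89461 ft = 27.268 km.
site R: 28837 m = 28.837 km.
Spread: 28.837 − 17.260 = 11.6 km.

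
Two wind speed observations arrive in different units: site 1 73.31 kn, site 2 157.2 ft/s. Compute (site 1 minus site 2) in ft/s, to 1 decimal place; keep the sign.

-33.5 ft/s

site 1: 73.31 kt = 123.733 ft/s.
Difference: 123.733 − 157.200 = -33.5 ft/s.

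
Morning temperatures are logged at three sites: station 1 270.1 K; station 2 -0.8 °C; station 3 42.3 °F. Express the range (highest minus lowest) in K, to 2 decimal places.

station 1: 270.1 K = -3.050 °C.
station 3: 42.3 °F = 5.722 °C.
Spread: 5.722 − (-3.050) = 8.772 °C.

8.77 K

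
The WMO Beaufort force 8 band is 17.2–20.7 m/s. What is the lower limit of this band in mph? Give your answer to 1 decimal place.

38.5 mph

17.2–20.7 m/s × 2.237 = 38.5–46.3 mph.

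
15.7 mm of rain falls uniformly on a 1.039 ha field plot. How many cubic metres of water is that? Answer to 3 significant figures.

163 cubic metres

Area: 1.039 ha = 10390 m².
1 mm over 1 m² is 1 L, so volume = 15.7 × 10390 = 163123 L = 163 m³.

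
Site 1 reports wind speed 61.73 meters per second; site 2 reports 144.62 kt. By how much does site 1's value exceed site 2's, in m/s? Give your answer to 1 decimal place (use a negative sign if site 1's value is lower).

-12.7 m/s

site 2: 144.62 kt = 74.399 m/s.
Difference: 61.730 − 74.399 = -12.7 m/s.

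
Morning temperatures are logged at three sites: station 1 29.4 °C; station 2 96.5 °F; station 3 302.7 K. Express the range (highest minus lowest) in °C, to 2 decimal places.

6.43 °C

station 2: 96.5 °F = 35.833 °C.
station 3: 302.7 K = 29.550 °C.
Spread: 35.833 − 29.400 = 6.433 °C.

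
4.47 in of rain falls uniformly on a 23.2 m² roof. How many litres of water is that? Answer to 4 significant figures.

2634 litres

Depth: 4.47 in × 25.4 = 113.538 mm.
1 mm over 1 m² is 1 L, so volume = 113.538 × 23.2 = 2634.0816 L ≈ 2634 L.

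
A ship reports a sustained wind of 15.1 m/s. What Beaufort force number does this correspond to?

15.1 m/s lies in the Beaufort 7 band (near gale, 13.9–17.1 m/s).

Beaufort force 7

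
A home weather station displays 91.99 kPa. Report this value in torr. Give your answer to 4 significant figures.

690.0 mmHg

1 kPa = 7.50062 mmHg, so 91.99 × 7.50062 = 690.0 mmHg.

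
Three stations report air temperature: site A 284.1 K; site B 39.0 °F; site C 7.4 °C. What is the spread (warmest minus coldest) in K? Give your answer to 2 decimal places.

site A: 284.1 K = 10.950 °C.
site B: 39.0 °F = 3.889 °C.
Spread: 10.950 − 3.889 = 7.061 °C.

7.06 K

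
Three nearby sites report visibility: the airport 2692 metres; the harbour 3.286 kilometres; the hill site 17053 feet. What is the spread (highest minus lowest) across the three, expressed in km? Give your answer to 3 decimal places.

the airport: 2692 m = 2.69200 km.
the hill site: 17053 ft = 5.19775 km.
Spread: 5.19775 − 2.69200 = 2.506 km.

2.506 km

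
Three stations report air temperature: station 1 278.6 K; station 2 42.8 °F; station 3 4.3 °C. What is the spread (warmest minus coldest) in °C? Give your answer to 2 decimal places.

station 1: 278.6 K = 5.450 °C.
station 2: 42.8 °F = 6.000 °C.
Spread: 6.000 − 4.300 = 1.700 °C.

1.70 °C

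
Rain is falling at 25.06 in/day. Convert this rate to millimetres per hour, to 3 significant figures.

26.5 mm/hour

25.06 in/day × 25.4 mm/in × 0.0416667 day/hour = 26.5 mm/hour.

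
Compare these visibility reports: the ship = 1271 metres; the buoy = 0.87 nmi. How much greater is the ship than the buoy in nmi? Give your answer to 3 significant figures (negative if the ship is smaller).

-0.184 nmi

the ship: 1271 m = 0.68629 nmi.
Difference: 0.68629 − 0.87000 = -0.184 nmi.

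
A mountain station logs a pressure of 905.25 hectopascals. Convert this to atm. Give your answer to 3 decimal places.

1 hPa = 0.000986923 atm, so 905.25 × 0.000986923 = 0.893 atm.

0.893 atm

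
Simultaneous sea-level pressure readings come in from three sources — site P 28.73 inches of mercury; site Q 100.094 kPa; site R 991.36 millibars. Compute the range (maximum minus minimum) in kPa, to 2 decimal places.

site P: 28.73 inHg = 97.2910 kPa.
site R: 991.36 mb = 99.1360 kPa.
Spread: 100.0940 − 97.2910 = 2.80 kPa.

2.80 kPa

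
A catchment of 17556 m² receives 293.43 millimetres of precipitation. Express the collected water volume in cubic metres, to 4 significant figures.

1 mm over 1 m² is 1 L, so volume = 293.43 × 17556 = 5151457.1 L = 5151 m³.

5151 cubic metres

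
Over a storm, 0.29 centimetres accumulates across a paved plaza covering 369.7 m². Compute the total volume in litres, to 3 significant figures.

1070 litres

Depth: 0.29 cm × 10 = 2.9 mm.
1 mm over 1 m² is 1 L, so volume = 2.9 × 369.7 = 1072.13 L ≈ 1070 L.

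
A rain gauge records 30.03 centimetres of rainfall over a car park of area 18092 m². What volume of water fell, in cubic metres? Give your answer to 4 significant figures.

5433 cubic metres

Depth: 30.03 cm × 10 = 300.3 mm.
1 mm over 1 m² is 1 L, so volume = 300.3 × 18092 = 5433027.6 L = 5433 m³.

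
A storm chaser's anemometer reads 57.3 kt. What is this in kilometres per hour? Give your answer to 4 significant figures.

1 kt = 1.852 km/h, so 57.3 × 1.852 = 106.1 km/h.

106.1 km/h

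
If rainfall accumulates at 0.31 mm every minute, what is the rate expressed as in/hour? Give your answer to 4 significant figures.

0.31 mm/minute × 0.0393701 in/mm × 60 minute/hour = 0.7323 in/hour.

0.7323 in/hour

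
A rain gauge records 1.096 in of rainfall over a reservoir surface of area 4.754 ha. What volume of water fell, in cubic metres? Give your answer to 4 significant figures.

Depth: 1.096 in × 25.4 = 27.8384 mm.
Area: 4.754 ha = 47540 m².
1 mm over 1 m² is 1 L, so volume = 27.8384 × 47540 = 1323437.5 L = 1323 m³.

1323 cubic metres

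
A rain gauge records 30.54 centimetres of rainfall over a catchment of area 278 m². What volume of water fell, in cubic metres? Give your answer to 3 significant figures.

Depth: 30.54 cm × 10 = 305.4 mm.
1 mm over 1 m² is 1 L, so volume = 305.4 × 278 = 84901.2 L = 84.9 m³.

84.9 cubic metres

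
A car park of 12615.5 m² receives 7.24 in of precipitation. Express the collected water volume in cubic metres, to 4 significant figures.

2320 cubic metres

Depth: 7.24 in × 25.4 = 183.896 mm.
1 mm over 1 m² is 1 L, so volume = 183.896 × 12615.5 = 2319940 L = 2320 m³.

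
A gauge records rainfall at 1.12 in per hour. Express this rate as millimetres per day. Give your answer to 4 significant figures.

682.8 mm/day

1.12 in/hour × 25.4 mm/in × 24 hour/day = 682.8 mm/day.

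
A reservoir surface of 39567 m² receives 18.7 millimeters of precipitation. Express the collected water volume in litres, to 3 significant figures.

740000 litres

1 mm over 1 m² is 1 L, so volume = 18.7 × 39567 = 739902.9 L ≈ 740000 L.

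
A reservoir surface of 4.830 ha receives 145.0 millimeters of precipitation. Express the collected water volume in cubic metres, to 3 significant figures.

7000 cubic metres

Area: 4.830 ha = 48300 m².
1 mm over 1 m² is 1 L, so volume = 145 × 48300 = 7003500 L = 7000 m³.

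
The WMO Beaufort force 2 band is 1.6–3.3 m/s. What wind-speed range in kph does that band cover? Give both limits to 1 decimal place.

5.8 to 11.9 km/h

1.6–3.3 m/s × 3.6 = 5.8–11.9 km/h.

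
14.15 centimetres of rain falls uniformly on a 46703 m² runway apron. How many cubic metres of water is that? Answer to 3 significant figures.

6610 cubic metres

Depth: 14.15 cm × 10 = 141.5 mm.
1 mm over 1 m² is 1 L, so volume = 141.5 × 46703 = 6608474.5 L = 6610 m³.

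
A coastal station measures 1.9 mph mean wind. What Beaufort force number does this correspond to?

1.9 mph = 0.8 m/s, which is Beaufort 1 (light air, 0.3–1.5 m/s).

Beaufort force 1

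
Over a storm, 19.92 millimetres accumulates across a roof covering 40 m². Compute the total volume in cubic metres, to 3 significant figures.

1 mm over 1 m² is 1 L, so volume = 19.92 × 40 = 796.8 L = 0.797 m³.

0.797 cubic metres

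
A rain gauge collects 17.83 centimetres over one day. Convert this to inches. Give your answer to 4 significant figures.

1 cm = 0.393701 in, so 17.83 × 0.393701 = 7.020 in.

7.020 in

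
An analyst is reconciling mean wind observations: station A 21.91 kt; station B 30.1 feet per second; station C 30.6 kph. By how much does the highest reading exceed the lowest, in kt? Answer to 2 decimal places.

5.39 kt

station B: 30.1 ft/s = 17.8338 kt.
station C: 30.6 km/h = 16.5227 kt.
Spread: 21.9100 − 16.5227 = 5.39 kt.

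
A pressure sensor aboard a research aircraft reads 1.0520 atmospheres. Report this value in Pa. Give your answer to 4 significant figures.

1 atm = 101325 Pa, so 1.0520 × 101325 = 106600 Pa.

106600 Pa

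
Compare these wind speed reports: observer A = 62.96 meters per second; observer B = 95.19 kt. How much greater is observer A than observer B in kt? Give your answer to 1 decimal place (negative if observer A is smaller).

observer A: 62.96 m/s = 122.384 kt.
Difference: 122.384 − 95.190 = 27.2 kt.

27.2 kt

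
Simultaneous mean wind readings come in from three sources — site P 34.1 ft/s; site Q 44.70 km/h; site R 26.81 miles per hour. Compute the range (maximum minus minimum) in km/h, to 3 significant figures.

site P: 34.1 ft/s = 37.4172 km/h.
site R: 26.81 mph = 43.1465 km/h.
Spread: 44.7000 − 37.4172 = 7.28 km/h.

7.28 km/h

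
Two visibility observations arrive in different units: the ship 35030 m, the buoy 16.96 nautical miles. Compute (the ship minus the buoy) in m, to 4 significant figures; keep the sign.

the buoy: 16.96 nmi = 31409.92 m.
Difference: 35030.00 − 31409.92 = 3620 m.

3620 m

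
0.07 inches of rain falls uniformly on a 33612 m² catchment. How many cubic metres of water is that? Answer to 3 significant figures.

59.8 cubic metres

Depth: 0.07 in × 25.4 = 1.778 mm.
1 mm over 1 m² is 1 L, so volume = 1.778 × 33612 = 59762.136 L = 59.8 m³.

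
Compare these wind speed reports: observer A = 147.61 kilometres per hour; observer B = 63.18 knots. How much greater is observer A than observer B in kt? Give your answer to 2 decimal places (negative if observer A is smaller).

observer A: 147.61 km/h = 79.7030 kt.
Difference: 79.7030 − 63.1800 = 16.52 kt.

16.52 kt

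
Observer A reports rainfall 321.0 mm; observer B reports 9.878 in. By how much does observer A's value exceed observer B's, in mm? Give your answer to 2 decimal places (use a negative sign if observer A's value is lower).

70.10 mm

observer B: 9.878 in = 250.9012 mm.
Difference: 321.0000 − 250.9012 = 70.10 mm.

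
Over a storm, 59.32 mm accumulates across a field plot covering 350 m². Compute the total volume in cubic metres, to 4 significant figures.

1 mm over 1 m² is 1 L, so volume = 59.32 × 350 = 20762 L = 20.76 m³.

20.76 cubic metres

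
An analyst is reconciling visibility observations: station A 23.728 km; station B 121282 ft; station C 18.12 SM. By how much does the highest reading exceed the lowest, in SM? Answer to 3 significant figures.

8.23 SM

station A: 23.728 km = 14.7439 SM.
station B: 121282 ft = 22.9701 SM.
Spread: 22.9701 − 14.7439 = 8.23 SM.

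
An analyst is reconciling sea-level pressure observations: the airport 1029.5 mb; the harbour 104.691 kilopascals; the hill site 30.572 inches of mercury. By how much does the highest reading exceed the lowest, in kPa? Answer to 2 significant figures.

1.7 kPa

the airport: 1029.5 mb = 102.950 kPa.
the hill site: 30.572 inHg = 103.529 kPa.
Spread: 104.691 − 102.950 = 1.7 kPa.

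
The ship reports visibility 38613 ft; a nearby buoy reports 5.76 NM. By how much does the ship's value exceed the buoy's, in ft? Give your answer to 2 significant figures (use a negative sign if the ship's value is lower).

the buoy: 5.76 nmi = 34998.43 ft.
Difference: 38613.00 − 34998.43 = 3600 ft.

3600 ft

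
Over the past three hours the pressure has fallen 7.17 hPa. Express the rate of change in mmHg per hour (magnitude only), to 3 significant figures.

7.17 hPa / 3 h × 0.750062 mmHg/hPa = 1.79 mmHg/h.

1.79 mmHg per hour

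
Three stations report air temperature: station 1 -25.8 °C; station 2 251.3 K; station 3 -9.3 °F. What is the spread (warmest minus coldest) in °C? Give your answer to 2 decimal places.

3.95 °C

station 2: 251.3 K = -21.850 °C.
station 3: -9.3 °F = -22.944 °C.
Spread: (-21.850) − (-25.800) = 3.950 °C.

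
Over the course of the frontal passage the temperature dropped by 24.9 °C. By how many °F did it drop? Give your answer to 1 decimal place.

Converting a difference, only the 9/5 scale factor applies: Δ°F = 24.9 × 1.8 = 44.8 °F.

44.8 °F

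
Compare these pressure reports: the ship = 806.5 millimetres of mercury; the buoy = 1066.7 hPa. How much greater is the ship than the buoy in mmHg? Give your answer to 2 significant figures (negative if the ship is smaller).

the buoy: 1066.7 hPa = 800.091 mmHg.
Difference: 806.500 − 800.091 = 6.4 mmHg.

6.4 mmHg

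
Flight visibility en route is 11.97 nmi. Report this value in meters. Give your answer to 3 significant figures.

1 nmi = 1852 m, so 11.97 × 1852 = 22200 m.

22200 m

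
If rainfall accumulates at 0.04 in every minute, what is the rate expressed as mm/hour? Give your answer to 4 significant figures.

60.96 mm/hour

0.04 in/minute × 25.4 mm/in × 60 minute/hour = 60.96 mm/hour.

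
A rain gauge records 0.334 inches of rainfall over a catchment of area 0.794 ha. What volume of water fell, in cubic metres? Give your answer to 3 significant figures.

Depth: 0.334 in × 25.4 = 8.4836 mm.
Area: 0.794 ha = 7940 m².
1 mm over 1 m² is 1 L, so volume = 8.4836 × 7940 = 67359.784 L = 67.4 m³.

67.4 cubic metres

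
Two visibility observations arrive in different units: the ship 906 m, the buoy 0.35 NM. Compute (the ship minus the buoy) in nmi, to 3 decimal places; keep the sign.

the ship: 906 m = 0.48920 nmi.
Difference: 0.48920 − 0.35000 = 0.139 nmi.

0.139 nmi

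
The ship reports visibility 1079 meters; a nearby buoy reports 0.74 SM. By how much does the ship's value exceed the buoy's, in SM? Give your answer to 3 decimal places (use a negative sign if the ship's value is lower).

-0.070 SM

the ship: 1079 m = 0.67046 SM.
Difference: 0.67046 − 0.74000 = -0.070 SM.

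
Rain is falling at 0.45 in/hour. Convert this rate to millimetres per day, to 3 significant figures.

274 mm/day

0.45 in/hour × 25.4 mm/in × 24 hour/day = 274 mm/day.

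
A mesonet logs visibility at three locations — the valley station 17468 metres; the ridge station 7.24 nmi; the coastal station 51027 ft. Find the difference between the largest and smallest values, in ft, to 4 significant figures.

the valley station: 17468 m = 57309.71 ft.
the ridge station: 7.24 nmi = 43991.08 ft.
Spread: 57309.71 − 43991.08 = 13320 ft.

13320 ft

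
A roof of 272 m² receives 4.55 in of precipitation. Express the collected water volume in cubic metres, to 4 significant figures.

31.44 cubic metres

Depth: 4.55 in × 25.4 = 115.57 mm.
1 mm over 1 m² is 1 L, so volume = 115.57 × 272 = 31435.04 L = 31.44 m³.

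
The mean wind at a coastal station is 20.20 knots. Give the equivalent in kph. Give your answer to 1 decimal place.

37.4 km/h

1 kt = 1.852 km/h, so 20.20 × 1.852 = 37.4 km/h.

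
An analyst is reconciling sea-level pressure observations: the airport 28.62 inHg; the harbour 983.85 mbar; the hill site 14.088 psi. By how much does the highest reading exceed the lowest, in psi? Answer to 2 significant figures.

0.21 psi

the airport: 28.62 inHg = 14.0568 psi.
the harbour: 983.85 mb = 14.2695 psi.
Spread: 14.2695 − 14.0568 = 0.21 psi.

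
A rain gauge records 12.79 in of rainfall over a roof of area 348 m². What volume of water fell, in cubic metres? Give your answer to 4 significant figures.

113.1 cubic metres

Depth: 12.79 in × 25.4 = 324.866 mm.
1 mm over 1 m² is 1 L, so volume = 324.866 × 348 = 113053.37 L = 113.1 m³.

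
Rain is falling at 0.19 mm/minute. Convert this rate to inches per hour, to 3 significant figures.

0.19 mm/minute × 0.0393701 in/mm × 60 minute/hour = 0.449 in/hour.

0.449 in/hour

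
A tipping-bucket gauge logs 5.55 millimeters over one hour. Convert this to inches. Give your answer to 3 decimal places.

1 mm = 0.0393701 in, so 5.55 × 0.0393701 = 0.219 in.

0.219 in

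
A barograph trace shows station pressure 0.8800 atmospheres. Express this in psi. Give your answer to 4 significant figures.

12.93 psi

1 atm = 14.6959 psi, so 0.8800 × 14.6959 = 12.93 psi.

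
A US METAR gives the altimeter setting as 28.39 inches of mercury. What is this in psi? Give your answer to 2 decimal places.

1 inHg = 0.491154 psi, so 28.39 × 0.491154 = 13.94 psi.

13.94 psi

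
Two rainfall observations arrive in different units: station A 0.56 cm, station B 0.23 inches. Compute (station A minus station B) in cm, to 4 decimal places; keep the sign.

station B: 0.23 in = 0.584200 cm.
Difference: 0.560000 − 0.584200 = -0.0242 cm.

-0.0242 cm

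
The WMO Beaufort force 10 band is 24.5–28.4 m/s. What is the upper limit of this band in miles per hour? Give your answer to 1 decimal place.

63.5 mph

24.5–28.4 m/s × 2.237 = 54.8–63.5 mph.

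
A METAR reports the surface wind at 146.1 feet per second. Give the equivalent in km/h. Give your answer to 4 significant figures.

1 ft/s = 1.09728 km/h, so 146.1 × 1.09728 = 160.3 km/h.

160.3 km/h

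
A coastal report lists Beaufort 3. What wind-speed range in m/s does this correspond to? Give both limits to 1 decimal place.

3.4 to 5.4 m/s

Beaufort 3 (gentle breeze) spans 3.4–5.4 m/s.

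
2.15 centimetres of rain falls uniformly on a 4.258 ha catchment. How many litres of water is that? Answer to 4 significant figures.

Depth: 2.15 cm × 10 = 21.5 mm.
Area: 4.258 ha = 42580 m².
1 mm over 1 m² is 1 L, so volume = 21.5 × 42580 = 915470 L ≈ 915500 L.

915500 litres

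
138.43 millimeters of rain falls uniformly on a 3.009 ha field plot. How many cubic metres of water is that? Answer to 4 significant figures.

Area: 3.009 ha = 30090 m².
1 mm over 1 m² is 1 L, so volume = 138.43 × 30090 = 4165358.7 L = 4165 m³.

4165 cubic metres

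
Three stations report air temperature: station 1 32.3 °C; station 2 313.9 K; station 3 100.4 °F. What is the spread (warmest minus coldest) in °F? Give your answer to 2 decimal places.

station 2: 313.9 K = 40.750 °C.
station 3: 100.4 °F = 38.000 °C.
Spread: 40.750 − 32.300 = 8.450 °C = 15.21 °F.

15.21 °F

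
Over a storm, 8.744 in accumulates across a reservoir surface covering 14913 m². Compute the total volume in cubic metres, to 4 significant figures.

3312 cubic metres

Depth: 8.744 in × 25.4 = 222.0976 mm.
1 mm over 1 m² is 1 L, so volume = 222.0976 × 14913 = 3312141.5 L = 3312 m³.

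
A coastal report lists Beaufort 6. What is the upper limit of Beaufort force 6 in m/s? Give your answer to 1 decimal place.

13.8 m/s

Beaufort 6 (strong breeze) spans 10.8–13.8 m/s.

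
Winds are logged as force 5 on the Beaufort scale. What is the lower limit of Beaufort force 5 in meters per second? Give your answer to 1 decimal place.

Beaufort 5 (fresh breeze) spans 8.0–10.7 m/s.

8.0 m/s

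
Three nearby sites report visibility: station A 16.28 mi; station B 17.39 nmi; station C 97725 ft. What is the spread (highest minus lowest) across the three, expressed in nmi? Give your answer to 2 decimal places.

3.24 nmi

station A: 16.28 SM = 14.1469 nmi.
station C: 97725 ft = 16.0835 nmi.
Spread: 17.3900 − 14.1469 = 3.24 nmi.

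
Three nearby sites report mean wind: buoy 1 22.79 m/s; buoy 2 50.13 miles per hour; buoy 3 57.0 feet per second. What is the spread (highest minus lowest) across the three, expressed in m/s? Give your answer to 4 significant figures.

5.416 m/s

buoy 2: 50.13 mph = 22.41012 m/s.
buoy 3: 57.0 ft/s = 17.37360 m/s.
Spread: 22.79000 − 17.37360 = 5.416 m/s.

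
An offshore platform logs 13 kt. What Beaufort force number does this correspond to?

13 kt lies in the Beaufort 4 band (moderate breeze, 11–16 kt).

Beaufort force 4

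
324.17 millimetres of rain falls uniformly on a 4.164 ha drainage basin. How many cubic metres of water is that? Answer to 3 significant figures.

Area: 4.164 ha = 41640 m².
1 mm over 1 m² is 1 L, so volume = 324.17 × 41640 = 13498439 L = 13500 m³.

13500 cubic metres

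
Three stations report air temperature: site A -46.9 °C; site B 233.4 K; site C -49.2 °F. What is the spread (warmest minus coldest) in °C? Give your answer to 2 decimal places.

7.15 °C

site B: 233.4 K = -39.750 °C.
site C: -49.2 °F = -45.111 °C.
Spread: (-39.750) − (-46.900) = 7.150 °C.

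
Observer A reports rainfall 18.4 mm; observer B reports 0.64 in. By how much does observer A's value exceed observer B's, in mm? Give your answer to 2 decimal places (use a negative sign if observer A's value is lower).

2.14 mm

observer B: 0.64 in = 16.2560 mm.
Difference: 18.4000 − 16.2560 = 2.14 mm.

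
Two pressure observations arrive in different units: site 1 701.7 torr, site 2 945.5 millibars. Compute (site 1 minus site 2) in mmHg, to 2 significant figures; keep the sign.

site 2: 945.5 mb = 709.183 mmHg.
Difference: 701.700 − 709.183 = -7.5 mmHg.

-7.5 mmHg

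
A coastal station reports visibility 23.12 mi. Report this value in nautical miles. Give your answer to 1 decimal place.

1 SM = 0.868976 nmi, so 23.12 × 0.868976 = 20.1 nmi.

20.1 nmi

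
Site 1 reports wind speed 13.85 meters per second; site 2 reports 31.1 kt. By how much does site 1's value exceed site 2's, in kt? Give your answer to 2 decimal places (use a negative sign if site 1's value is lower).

site 1: 13.85 m/s = 26.9222 kt.
Difference: 26.9222 − 31.1000 = -4.18 kt.

-4.18 kt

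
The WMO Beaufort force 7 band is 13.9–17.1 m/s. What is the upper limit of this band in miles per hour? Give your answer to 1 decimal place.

38.3 mph

13.9–17.1 m/s × 2.237 = 31.1–38.3 mph.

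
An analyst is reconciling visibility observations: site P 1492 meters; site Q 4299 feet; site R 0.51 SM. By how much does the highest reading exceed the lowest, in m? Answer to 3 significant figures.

site Q: 4299 ft = 1310.34 m.
site R: 0.51 SM = 820.77 m.
Spread: 1492.00 − 820.77 = 671 m.

671 m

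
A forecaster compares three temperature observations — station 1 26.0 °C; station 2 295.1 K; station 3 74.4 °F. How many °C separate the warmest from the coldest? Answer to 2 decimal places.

station 2: 295.1 K = 21.950 °C.
station 3: 74.4 °F = 23.556 °C.
Spread: 26.000 − 21.950 = 4.050 °C.

4.05 °C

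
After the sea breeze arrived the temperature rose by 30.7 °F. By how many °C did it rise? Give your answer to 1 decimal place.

For a temperature change the 32° offset cancels: Δ°C = 30.7 × 0.5556 = 17.1 °C.

17.1 °C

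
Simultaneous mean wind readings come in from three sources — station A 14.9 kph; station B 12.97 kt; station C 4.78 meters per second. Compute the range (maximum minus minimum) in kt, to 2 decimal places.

4.92 kt

station A: 14.9 km/h = 8.0454 kt.
station C: 4.78 m/s = 9.2916 kt.
Spread: 12.9700 − 8.0454 = 4.92 kt.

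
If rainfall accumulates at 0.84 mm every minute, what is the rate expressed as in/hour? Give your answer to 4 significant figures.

1.984 in/hour

0.84 mm/minute × 0.0393701 in/mm × 60 minute/hour = 1.984 in/hour.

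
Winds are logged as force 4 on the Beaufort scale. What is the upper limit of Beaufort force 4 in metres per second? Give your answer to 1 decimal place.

Beaufort 4 (moderate breeze) spans 5.5–7.9 m/s.

7.9 m/s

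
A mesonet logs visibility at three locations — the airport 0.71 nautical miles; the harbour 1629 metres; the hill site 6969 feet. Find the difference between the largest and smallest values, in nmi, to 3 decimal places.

0.437 nmi

the harbour: 1629 m = 0.87959 nmi.
the hill site: 6969 ft = 1.14695 nmi.
Spread: 1.14695 − 0.71000 = 0.437 nmi.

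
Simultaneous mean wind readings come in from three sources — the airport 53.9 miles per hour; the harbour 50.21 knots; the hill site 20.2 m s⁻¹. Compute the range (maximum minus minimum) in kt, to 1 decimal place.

the airport: 53.9 mph = 46.838 kt.
the hill site: 20.2 m/s = 39.266 kt.
Spread: 50.210 − 39.266 = 10.9 kt.

10.9 kt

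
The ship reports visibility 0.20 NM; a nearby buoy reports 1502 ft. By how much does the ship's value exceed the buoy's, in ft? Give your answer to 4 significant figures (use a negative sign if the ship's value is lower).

-286.8 ft

the ship: 0.20 nmi = 1215.223 ft.
Difference: 1215.223 − 1502.000 = -286.8 ft.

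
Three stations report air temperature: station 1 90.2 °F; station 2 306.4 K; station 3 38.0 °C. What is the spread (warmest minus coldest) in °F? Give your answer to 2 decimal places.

10.20 °F

station 1: 90.2 °F = 32.333 °C.
station 2: 306.4 K = 33.250 °C.
Spread: 38.000 − 32.333 = 5.667 °C = 10.20 °F.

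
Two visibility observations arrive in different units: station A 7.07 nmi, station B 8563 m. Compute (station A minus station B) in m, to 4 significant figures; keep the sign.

4531 m

station A: 7.07 nmi = 13093.64 m.
Difference: 13093.64 − 8563.00 = 4531 m.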